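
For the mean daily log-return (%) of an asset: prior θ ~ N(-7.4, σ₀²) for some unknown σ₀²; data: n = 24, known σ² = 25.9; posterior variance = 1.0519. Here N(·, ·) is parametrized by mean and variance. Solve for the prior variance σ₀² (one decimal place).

Posterior precision equals prior precision plus data precision: 1/σ_n² = 1/σ₀² + n/σ².
So 1/σ₀² = 1/1.0519 − 24/25.9 = 0.950661 − 0.926641 = 0.024020.
Hence σ₀² = 1/0.024020 ≈ 41.6.

σ₀² = 41.6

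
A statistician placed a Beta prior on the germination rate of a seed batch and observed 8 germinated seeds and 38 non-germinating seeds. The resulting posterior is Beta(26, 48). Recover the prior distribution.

Beta(18, 10)

A Beta(a, b) prior with s successes and f failures in binomial data gives a Beta(a+s, b+f) posterior.
So a = 26 − 8 = 18 and b = 48 − 38 = 10.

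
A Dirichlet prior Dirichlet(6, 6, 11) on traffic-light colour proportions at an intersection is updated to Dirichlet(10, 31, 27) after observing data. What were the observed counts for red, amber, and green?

counts (4, 25, 16)

For a Dirichlet(α) prior with multinomial counts c, the posterior is Dirichlet(α + c) componentwise.
Counts are posterior − prior componentwise: 10−6=4, 31−6=25, 27−11=16.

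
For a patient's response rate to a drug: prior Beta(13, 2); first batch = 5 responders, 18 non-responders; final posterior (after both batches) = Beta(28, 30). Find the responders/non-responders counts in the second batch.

Because Beta–binomial updating is additive in the counts, the combined data contributed (α_post−α_prior, β_post−β_prior) successes and failures.
Total across both batches: 28−13=15 responders, 30−2=28 non-responders.
Subtract the first batch: 15−5=10 responders and 28−18=10 non-responders.

10 responders and 10 non-responders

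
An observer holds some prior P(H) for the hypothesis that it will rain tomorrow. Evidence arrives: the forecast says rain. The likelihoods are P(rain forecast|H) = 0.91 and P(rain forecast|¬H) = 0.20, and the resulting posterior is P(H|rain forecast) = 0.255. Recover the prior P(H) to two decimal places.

Bayes' rule in odds form gives O(H|E) = O(H)·[P(E|H)/P(E|¬H)], hence O(H) = O(H|E)/LR.
Posterior odds = 0.255/(1−0.255) = 0.3423. LR = 0.91/0.20 = 4.5500.
Prior odds = 0.3423/4.5500 = 0.0752, so P(H) = 0.0752/(1+0.0752) ≈ 0.07.

P(H) = 0.07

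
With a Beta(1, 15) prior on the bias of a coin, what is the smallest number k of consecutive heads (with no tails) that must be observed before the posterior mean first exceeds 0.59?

k = 21

After k heads and 0 tails the posterior is Beta(1+k, 15), with mean (1+k)/(1+15+k).
Set (1+k)/(16+k) > 0.59 and solve: k > (0.59·16 − 1)/(1 − 0.59) = 20.585.
The smallest integer exceeding 20.585 is 21.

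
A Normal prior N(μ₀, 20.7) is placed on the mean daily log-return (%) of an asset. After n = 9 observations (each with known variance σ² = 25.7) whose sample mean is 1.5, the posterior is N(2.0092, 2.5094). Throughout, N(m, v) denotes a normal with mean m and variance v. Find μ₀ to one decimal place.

The posterior mean is a precision-weighted average: μ_n = (τ₀μ₀ + τ_data·x̄)/(τ₀+τ_data), with τ₀=1/σ₀² and τ_data=n/σ².
Here τ₀ = 1/20.7 = 0.048309 and τ_data = 9/25.7 = 0.350195, so τ_n = 0.398504.
Rearranging for μ₀: μ₀ = (μ_n·τ_n − τ_data·x̄)/τ₀ = (2.0092·0.398504 − 0.350195·1.5) / 0.048309 = 0.275382/0.048309 ≈ 5.7.

μ₀ = 5.7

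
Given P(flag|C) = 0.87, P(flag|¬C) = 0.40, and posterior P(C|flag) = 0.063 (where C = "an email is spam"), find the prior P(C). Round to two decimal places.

In odds form, posterior odds = prior odds × likelihood ratio, so prior odds = posterior odds ÷ LR.
Posterior odds = 0.063/(1−0.063) = 0.0672. LR = 0.87/0.40 = 2.1750.
Prior odds = 0.0672/2.1750 = 0.0309, so P(C) = 0.0309/(1+0.0309) ≈ 0.03.

P(C) = 0.03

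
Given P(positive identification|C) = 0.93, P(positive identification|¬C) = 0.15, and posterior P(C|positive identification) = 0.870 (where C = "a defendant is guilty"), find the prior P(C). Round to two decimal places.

In odds form, posterior odds = prior odds × likelihood ratio, so prior odds = posterior odds ÷ LR.
Posterior odds = 0.870/(1−0.870) = 6.6923. LR = 0.93/0.15 = 6.2000.
Prior odds = 6.6923/6.2000 = 1.0794, so P(C) = 1.0794/(1+1.0794) ≈ 0.52.

P(C) = 0.52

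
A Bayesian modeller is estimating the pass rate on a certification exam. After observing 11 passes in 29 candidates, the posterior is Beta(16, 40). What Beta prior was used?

Beta(5, 22)

A Beta(a, b) prior with s successes and f failures in binomial data gives a Beta(a+s, b+f) posterior.
So a = 16 − 11 = 5 and b = 40 − 18 = 22.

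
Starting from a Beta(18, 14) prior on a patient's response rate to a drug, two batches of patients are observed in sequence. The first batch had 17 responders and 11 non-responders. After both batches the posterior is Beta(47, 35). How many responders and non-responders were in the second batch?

12 responders and 10 non-responders

Because Beta–binomial updating is additive in the counts, the combined data contributed (α_post−α_prior, β_post−β_prior) successes and failures.
Total across both batches: 47−18=29 responders, 35−14=21 non-responders.
Subtract the first batch: 29−17=12 responders and 21−11=10 non-responders.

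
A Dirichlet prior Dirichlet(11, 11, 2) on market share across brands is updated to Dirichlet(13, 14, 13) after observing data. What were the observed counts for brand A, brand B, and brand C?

counts (2, 3, 11)

For a Dirichlet(α) prior with multinomial counts c, the posterior is Dirichlet(α + c) componentwise.
Counts are posterior − prior componentwise: 13−11=2, 14−11=3, 13−2=11.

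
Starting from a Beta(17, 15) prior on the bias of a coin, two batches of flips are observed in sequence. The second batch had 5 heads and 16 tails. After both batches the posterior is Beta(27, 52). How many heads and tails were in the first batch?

Because Beta–binomial updating is additive in the counts, the combined data contributed (α_post−α_prior, β_post−β_prior) successes and failures.
Total across both batches: 27−17=10 heads, 52−15=37 tails.
Subtract the second batch: 10−5=5 heads and 37−16=21 tails.

5 heads and 21 tails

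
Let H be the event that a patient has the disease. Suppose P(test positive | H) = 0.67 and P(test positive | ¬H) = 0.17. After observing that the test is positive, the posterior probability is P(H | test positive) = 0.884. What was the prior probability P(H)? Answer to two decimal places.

In odds form, posterior odds = prior odds × likelihood ratio, so prior odds = posterior odds ÷ LR.
Posterior odds = 0.884/(1−0.884) = 7.6207. LR = 0.67/0.17 = 3.9412.
Prior odds = 7.6207/3.9412 = 1.9336, so P(H) = 1.9336/(1+1.9336) ≈ 0.66.

P(H) = 0.66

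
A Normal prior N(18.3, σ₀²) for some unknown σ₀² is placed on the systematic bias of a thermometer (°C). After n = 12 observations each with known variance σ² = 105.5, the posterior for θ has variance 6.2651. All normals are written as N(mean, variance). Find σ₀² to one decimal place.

Posterior precision equals prior precision plus data precision: 1/σ_n² = 1/σ₀² + n/σ².
So 1/σ₀² = 1/6.2651 − 12/105.5 = 0.159614 − 0.113744 = 0.045870.
Hence σ₀² = 1/0.045870 ≈ 21.8.

σ₀² = 21.8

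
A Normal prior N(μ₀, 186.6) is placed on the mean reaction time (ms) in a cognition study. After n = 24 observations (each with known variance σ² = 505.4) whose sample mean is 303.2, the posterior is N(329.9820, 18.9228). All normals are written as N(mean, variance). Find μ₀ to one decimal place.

μ₀ = 567.3

With known observation variance, the Normal–Normal posterior has precision τ_n = τ₀ + n/σ² and mean μ_n = (τ₀μ₀ + (n/σ²)x̄)/τ_n.
Here τ₀ = 1/186.6 = 0.005359 and τ_data = 24/505.4 = 0.047487, so τ_n = 0.052846.
Rearranging for μ₀: μ₀ = (μ_n·τ_n − τ_data·x̄)/τ₀ = (329.9820·0.052846 − 0.047487·303.2) / 0.005359 = 3.040170/0.005359 ≈ 567.3.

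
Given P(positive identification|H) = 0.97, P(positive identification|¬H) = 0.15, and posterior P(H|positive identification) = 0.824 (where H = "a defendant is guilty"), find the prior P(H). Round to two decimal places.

In odds form, posterior odds = prior odds × likelihood ratio, so prior odds = posterior odds ÷ LR.
Posterior odds = 0.824/(1−0.824) = 4.6818. LR = 0.97/0.15 = 6.4667.
Prior odds = 4.6818/6.4667 = 0.7240, so P(H) = 0.7240/(1+0.7240) ≈ 0.42.

P(H) = 0.42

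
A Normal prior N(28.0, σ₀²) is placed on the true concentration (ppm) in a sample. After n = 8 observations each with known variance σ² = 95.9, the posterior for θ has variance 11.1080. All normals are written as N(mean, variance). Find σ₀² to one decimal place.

σ₀² = 151.4

Posterior precision equals prior precision plus data precision: 1/σ_n² = 1/σ₀² + n/σ².
So 1/σ₀² = 1/11.1080 − 8/95.9 = 0.090025 − 0.083420 = 0.006605.
Hence σ₀² = 1/0.006605 ≈ 151.4.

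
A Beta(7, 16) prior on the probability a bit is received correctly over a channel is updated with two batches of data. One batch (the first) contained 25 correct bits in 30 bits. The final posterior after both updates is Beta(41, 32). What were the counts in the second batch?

Sequential conjugate updates are equivalent to a single update on the pooled data, so total successes = posterior α − prior α and total failures = posterior β − prior β.
Total across both batches: 41−7=34 correct bits, 32−16=16 errors.
Subtract the first batch: 34−25=9 correct bits and 16−5=11 errors.

9 correct bits and 11 errors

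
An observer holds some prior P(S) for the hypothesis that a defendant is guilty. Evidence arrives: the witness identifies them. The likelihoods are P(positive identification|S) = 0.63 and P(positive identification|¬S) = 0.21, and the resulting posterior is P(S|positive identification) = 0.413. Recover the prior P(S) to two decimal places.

P(S) = 0.19

In odds form, posterior odds = prior odds × likelihood ratio, so prior odds = posterior odds ÷ LR.
Posterior odds = 0.413/(1−0.413) = 0.7036. LR = 0.63/0.21 = 3.0000.
Prior odds = 0.7036/3.0000 = 0.2345, so P(S) = 0.2345/(1+0.2345) ≈ 0.19.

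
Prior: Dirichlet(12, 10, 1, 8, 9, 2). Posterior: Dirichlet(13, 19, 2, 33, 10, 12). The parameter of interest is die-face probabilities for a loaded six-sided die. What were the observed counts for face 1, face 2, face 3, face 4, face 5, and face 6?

For a Dirichlet(α) prior with multinomial counts c, the posterior is Dirichlet(α + c) componentwise.
Counts are posterior − prior componentwise: 13−12=1, 19−10=9, 2−1=1, 33−8=25, 10−9=1, 12−2=10.

counts (1, 9, 1, 25, 1, 10)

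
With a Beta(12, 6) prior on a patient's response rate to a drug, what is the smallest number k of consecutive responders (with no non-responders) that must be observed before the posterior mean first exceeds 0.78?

After k responders and 0 non-responders the posterior is Beta(12+k, 6), with mean (12+k)/(12+6+k).
Set (12+k)/(18+k) > 0.78 and solve: k > (0.78·18 − 12)/(1 − 0.78) = 9.273.
The smallest integer exceeding 9.273 is 10.

k = 10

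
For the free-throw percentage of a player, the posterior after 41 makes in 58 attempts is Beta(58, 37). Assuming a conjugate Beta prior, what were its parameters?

Beta(17, 20)

Under Beta–binomial conjugacy the posterior parameters are (a+s, b+f).
So a = 58 − 41 = 17 and b = 37 − 17 = 20.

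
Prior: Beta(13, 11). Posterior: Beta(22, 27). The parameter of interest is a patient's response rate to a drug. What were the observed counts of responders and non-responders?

Under Beta–binomial conjugacy the posterior parameters are (a+s, b+f).
Match parameters: s=22−13=9, f=27−11=16.

9 responders and 16 non-responders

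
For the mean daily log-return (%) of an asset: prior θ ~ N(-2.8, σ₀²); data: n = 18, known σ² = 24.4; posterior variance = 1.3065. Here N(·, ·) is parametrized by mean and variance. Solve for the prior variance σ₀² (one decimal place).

Posterior precision equals prior precision plus data precision: 1/σ_n² = 1/σ₀² + n/σ².
So 1/σ₀² = 1/1.3065 − 18/24.4 = 0.765404 − 0.737705 = 0.027699.
Hence σ₀² = 1/0.027699 ≈ 36.1.

σ₀² = 36.1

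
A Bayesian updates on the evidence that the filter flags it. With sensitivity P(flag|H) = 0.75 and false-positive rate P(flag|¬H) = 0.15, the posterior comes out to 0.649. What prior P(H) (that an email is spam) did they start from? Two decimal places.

P(H) = 0.27

Bayes' rule in odds form gives O(H|E) = O(H)·[P(E|H)/P(E|¬H)], hence O(H) = O(H|E)/LR.
Posterior odds = 0.649/(1−0.649) = 1.8490. LR = 0.75/0.15 = 5.0000.
Prior odds = 1.8490/5.0000 = 0.3698, so P(H) = 0.3698/(1+0.3698) ≈ 0.27.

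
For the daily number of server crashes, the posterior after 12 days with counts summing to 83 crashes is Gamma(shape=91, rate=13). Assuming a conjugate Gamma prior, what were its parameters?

Gamma(shape=8, rate=1)

Gamma–Poisson conjugacy: posterior shape = α + Σxᵢ, posterior rate = β + n.
So α = 91 − 83 = 8 and β = 13 − 12 = 1.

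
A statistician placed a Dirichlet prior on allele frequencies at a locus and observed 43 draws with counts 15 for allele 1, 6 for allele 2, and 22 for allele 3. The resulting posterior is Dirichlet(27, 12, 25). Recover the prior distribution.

For a Dirichlet(α) prior with multinomial counts c, the posterior is Dirichlet(α + c) componentwise.
Subtract each count from the matching posterior parameter: 27−15=12, 12−6=6, 25−22=3.

Dirichlet(12, 6, 3)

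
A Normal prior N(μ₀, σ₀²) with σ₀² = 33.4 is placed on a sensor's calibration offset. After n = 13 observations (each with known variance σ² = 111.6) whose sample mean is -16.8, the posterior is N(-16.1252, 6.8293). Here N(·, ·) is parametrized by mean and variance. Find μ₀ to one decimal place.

The posterior mean is a precision-weighted average: μ_n = (τ₀μ₀ + τ_data·x̄)/(τ₀+τ_data), with τ₀=1/σ₀² and τ_data=n/σ².
Here τ₀ = 1/33.4 = 0.029940 and τ_data = 13/111.6 = 0.116487, so τ_n = 0.146427.
Rearranging for μ₀: μ₀ = (μ_n·τ_n − τ_data·x̄)/τ₀ = (-16.1252·0.146427 − 0.116487·-16.8) / 0.029940 = -0.404183/0.029940 ≈ -13.5.

μ₀ = -13.5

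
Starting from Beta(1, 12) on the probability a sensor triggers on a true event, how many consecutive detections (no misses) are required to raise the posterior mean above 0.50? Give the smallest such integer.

k = 12

After k detections and 0 misses the posterior is Beta(1+k, 12), with mean (1+k)/(1+12+k).
Set (1+k)/(13+k) > 0.50 and solve: k > (0.50·13 − 1)/(1 − 0.50) = 11.000.
The smallest integer exceeding 11.000 is 12.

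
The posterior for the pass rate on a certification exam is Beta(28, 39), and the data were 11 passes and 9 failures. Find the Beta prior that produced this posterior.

Under Beta–binomial conjugacy the posterior parameters are (α+s, β+f).
So α = 28 − 11 = 17 and β = 39 − 9 = 30.

Beta(17, 30)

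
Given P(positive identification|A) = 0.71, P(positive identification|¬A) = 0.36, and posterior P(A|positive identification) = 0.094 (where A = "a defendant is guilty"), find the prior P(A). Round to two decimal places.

P(A) = 0.05

Bayes' rule in odds form gives O(A|E) = O(A)·[P(E|A)/P(E|¬A)], hence O(A) = O(A|E)/LR.
Posterior odds = 0.094/(1−0.094) = 0.1038. LR = 0.71/0.36 = 1.9722.
Prior odds = 0.1038/1.9722 = 0.0526, so P(A) = 0.0526/(1+0.0526) ≈ 0.05.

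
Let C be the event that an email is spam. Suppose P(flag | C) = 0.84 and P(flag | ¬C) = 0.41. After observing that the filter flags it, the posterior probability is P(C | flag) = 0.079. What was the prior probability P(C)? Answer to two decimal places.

P(C) = 0.04

In odds form, posterior odds = prior odds × likelihood ratio, so prior odds = posterior odds ÷ LR.
Posterior odds = 0.079/(1−0.079) = 0.0858. LR = 0.84/0.41 = 2.0488.
Prior odds = 0.0858/2.0488 = 0.0419, so P(C) = 0.0419/(1+0.0419) ≈ 0.04.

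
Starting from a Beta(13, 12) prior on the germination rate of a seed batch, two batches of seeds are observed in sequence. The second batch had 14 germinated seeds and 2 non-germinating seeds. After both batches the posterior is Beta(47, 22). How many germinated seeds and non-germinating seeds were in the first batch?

20 germinated seeds and 8 non-germinating seeds

Sequential conjugate updates are equivalent to a single update on the pooled data, so total successes = posterior α − prior α and total failures = posterior β − prior β.
Total across both batches: 47−13=34 germinated seeds, 22−12=10 non-germinating seeds.
Subtract the second batch: 34−14=20 germinated seeds and 10−2=8 non-germinating seeds.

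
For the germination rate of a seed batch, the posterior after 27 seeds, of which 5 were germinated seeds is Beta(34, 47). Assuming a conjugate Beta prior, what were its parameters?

Under Beta–binomial conjugacy the posterior parameters are (a+s, b+f).
Subtract the data counts: 34−5=29, 47−22=25.

Beta(29, 25)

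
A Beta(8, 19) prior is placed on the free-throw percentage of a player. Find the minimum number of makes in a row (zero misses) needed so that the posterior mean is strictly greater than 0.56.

After k makes and 0 misses the posterior is Beta(8+k, 19), with mean (8+k)/(8+19+k).
Set (8+k)/(27+k) > 0.56 and solve: k > (0.56·27 − 8)/(1 − 0.56) = 16.182.
The smallest integer exceeding 16.182 is 17, and checking k=17: (25)/(44) = 0.5682 > 0.56.

k = 17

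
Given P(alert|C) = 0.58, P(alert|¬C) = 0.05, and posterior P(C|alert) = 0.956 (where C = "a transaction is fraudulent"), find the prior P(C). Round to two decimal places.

P(C) = 0.65

Bayes' rule in odds form gives O(C|E) = O(C)·[P(E|C)/P(E|¬C)], hence O(C) = O(C|E)/LR.
Posterior odds = 0.956/(1−0.956) = 21.7273. LR = 0.58/0.05 = 11.6000.
Prior odds = 21.7273/11.6000 = 1.8730, so P(C) = 1.8730/(1+1.8730) ≈ 0.65.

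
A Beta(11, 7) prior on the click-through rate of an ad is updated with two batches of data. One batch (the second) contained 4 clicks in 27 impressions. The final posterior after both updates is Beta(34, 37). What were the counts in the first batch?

Sequential conjugate updates are equivalent to a single update on the pooled data, so total successes = posterior α − prior α and total failures = posterior β − prior β.
Total across both batches: 34−11=23 clicks, 37−7=30 non-clicks.
Subtract the second batch: 23−4=19 clicks and 30−23=7 non-clicks.

19 clicks and 7 non-clicks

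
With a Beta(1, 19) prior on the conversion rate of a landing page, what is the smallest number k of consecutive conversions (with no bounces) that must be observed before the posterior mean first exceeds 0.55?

After k conversions and 0 bounces the posterior is Beta(1+k, 19), with mean (1+k)/(1+19+k).
Set (1+k)/(20+k) > 0.55 and solve: k > (0.55·20 − 1)/(1 − 0.55) = 22.222.
The smallest integer exceeding 22.222 is 23, and checking k=23: (24)/(43) = 0.5581 > 0.55.

k = 23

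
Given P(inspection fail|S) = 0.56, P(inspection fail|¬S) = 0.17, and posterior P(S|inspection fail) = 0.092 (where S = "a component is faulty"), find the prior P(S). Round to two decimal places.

P(S) = 0.03

Bayes' rule in odds form gives O(S|E) = O(S)·[P(E|S)/P(E|¬S)], hence O(S) = O(S|E)/LR.
Posterior odds = 0.092/(1−0.092) = 0.1013. LR = 0.56/0.17 = 3.2941.
Prior odds = 0.1013/3.2941 = 0.0308, so P(S) = 0.0308/(1+0.0308) ≈ 0.03.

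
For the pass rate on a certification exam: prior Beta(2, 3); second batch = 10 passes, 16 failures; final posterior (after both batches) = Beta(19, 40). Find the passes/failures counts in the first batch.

7 passes and 21 failures

Sequential conjugate updates are equivalent to a single update on the pooled data, so total successes = posterior α − prior α and total failures = posterior β − prior β.
Total across both batches: 19−2=17 passes, 40−3=37 failures.
Subtract the second batch: 17−10=7 passes and 37−16=21 failures.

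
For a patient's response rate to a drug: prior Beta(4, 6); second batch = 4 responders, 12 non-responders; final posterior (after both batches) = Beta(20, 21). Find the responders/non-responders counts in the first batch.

Because Beta–binomial updating is additive in the counts, the combined data contributed (α_post−α_prior, β_post−β_prior) successes and failures.
Total across both batches: 20−4=16 responders, 21−6=15 non-responders.
Subtract the second batch: 16−4=12 responders and 15−12=3 non-responders.

12 responders and 3 non-responders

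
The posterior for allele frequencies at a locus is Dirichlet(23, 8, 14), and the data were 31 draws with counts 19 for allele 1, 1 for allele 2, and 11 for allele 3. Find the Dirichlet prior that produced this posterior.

For a Dirichlet(α) prior with multinomial counts c, the posterior is Dirichlet(α + c) componentwise.
Subtract each count from the matching posterior parameter: 23−19=4, 8−1=7, 14−11=3.

Dirichlet(4, 7, 3)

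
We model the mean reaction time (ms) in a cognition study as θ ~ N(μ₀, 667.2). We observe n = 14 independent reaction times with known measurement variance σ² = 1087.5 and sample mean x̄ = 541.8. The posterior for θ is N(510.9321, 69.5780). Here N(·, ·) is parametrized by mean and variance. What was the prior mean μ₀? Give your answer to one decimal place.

With known observation variance, the Normal–Normal posterior has precision τ_n = τ₀ + n/σ² and mean μ_n = (τ₀μ₀ + (n/σ²)x̄)/τ_n.
Here τ₀ = 1/667.2 = 0.001499 and τ_data = 14/1087.5 = 0.012874, so τ_n = 0.014373.
Rearranging for μ₀: μ₀ = (μ_n·τ_n − τ_data·x̄)/τ₀ = (510.9321·0.014373 − 0.012874·541.8) / 0.001499 = 0.368494/0.001499 ≈ 245.8.

μ₀ = 245.8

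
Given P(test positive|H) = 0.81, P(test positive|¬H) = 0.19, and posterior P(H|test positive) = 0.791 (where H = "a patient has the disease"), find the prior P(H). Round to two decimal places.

P(H) = 0.47

In odds form, posterior odds = prior odds × likelihood ratio, so prior odds = posterior odds ÷ LR.
Posterior odds = 0.791/(1−0.791) = 3.7847. LR = 0.81/0.19 = 4.2632.
Prior odds = 3.7847/4.2632 = 0.8878, so P(H) = 0.8878/(1+0.8878) ≈ 0.47.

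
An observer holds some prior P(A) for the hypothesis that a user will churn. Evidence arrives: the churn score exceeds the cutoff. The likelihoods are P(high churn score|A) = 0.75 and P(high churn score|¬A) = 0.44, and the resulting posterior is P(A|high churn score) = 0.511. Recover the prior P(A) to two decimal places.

P(A) = 0.38

In odds form, posterior odds = prior odds × likelihood ratio, so prior odds = posterior odds ÷ LR.
Posterior odds = 0.511/(1−0.511) = 1.0450. LR = 0.75/0.44 = 1.7045.
Prior odds = 1.0450/1.7045 = 0.6131, so P(A) = 0.6131/(1+0.6131) ≈ 0.38.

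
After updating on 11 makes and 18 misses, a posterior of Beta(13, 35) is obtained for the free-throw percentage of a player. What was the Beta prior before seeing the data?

Under Beta–binomial conjugacy the posterior parameters are (α+s, β+f).
Subtract the data counts: 13−11=2, 35−18=17.

Beta(2, 17)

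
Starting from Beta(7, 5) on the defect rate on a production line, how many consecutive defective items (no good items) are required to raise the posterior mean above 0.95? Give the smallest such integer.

k = 89

After k defective items and 0 good items the posterior is Beta(7+k, 5), with mean (7+k)/(7+5+k).
Set (7+k)/(12+k) > 0.95 and solve: k > (0.95·12 − 7)/(1 − 0.95) = 88.000.
The smallest integer exceeding 88.000 is 89, and checking k=89: (96)/(101) = 0.9505 > 0.95.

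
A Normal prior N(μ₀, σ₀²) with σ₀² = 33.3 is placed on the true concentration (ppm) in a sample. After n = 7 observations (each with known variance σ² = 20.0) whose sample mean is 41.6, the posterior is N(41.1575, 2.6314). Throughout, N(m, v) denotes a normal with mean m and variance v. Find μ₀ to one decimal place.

The posterior mean is a precision-weighted average: μ_n = (τ₀μ₀ + τ_data·x̄)/(τ₀+τ_data), with τ₀=1/σ₀² and τ_data=n/σ².
Here τ₀ = 1/33.3 = 0.030030 and τ_data = 7/20.0 = 0.350000, so τ_n = 0.380030.
Rearranging for μ₀: μ₀ = (μ_n·τ_n − τ_data·x̄)/τ₀ = (41.1575·0.380030 − 0.350000·41.6) / 0.030030 = 1.081085/0.030030 ≈ 36.0.

μ₀ = 36.0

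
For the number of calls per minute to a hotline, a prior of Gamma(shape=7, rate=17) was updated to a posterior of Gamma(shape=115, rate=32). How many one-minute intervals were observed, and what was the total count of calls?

Gamma–Poisson conjugacy: posterior shape = α + Σxᵢ, posterior rate = β + n.
Matching: Σxᵢ = 115 − 7 = 108 and n = 32 − 17 = 15.

n = 15 one-minute intervals with total 108 calls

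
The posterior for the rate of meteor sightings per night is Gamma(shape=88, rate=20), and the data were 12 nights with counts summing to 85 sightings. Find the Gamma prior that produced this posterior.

Gamma(shape=3, rate=8)

Gamma–Poisson conjugacy: posterior shape = α + Σxᵢ, posterior rate = β + n.
So α = 88 − 85 = 3 and β = 20 − 12 = 8.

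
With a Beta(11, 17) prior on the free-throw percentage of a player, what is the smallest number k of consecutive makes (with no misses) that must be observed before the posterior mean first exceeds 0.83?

k = 73

After k makes and 0 misses the posterior is Beta(11+k, 17), with mean (11+k)/(11+17+k).
Set (11+k)/(28+k) > 0.83 and solve: k > (0.83·28 − 11)/(1 − 0.83) = 72.000.
The smallest integer exceeding 72.000 is 73, and checking k=73: (84)/(101) = 0.8317 > 0.83.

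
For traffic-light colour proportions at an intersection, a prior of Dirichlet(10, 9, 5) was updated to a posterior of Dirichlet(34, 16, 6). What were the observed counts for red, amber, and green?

counts (24, 7, 1)

For a Dirichlet(α) prior with multinomial counts c, the posterior is Dirichlet(α + c) componentwise.
Counts are posterior − prior componentwise: 34−10=24, 16−9=7, 6−5=1.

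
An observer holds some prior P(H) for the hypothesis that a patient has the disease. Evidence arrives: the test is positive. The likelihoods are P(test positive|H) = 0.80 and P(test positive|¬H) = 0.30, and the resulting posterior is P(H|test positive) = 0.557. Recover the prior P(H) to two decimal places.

Bayes' rule in odds form gives O(H|E) = O(H)·[P(E|H)/P(E|¬H)], hence O(H) = O(H|E)/LR.
Posterior odds = 0.557/(1−0.557) = 1.2573. LR = 0.80/0.30 = 2.6667.
Prior odds = 1.2573/2.6667 = 0.4715, so P(H) = 0.4715/(1+0.4715) ≈ 0.32.

P(H) = 0.32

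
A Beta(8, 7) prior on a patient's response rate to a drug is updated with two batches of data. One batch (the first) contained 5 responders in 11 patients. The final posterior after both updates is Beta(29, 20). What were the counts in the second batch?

Sequential conjugate updates are equivalent to a single update on the pooled data, so total successes = posterior α − prior α and total failures = posterior β − prior β.
Total across both batches: 29−8=21 responders, 20−7=13 non-responders.
Subtract the first batch: 21−5=16 responders and 13−6=7 non-responders.

16 responders and 7 non-responders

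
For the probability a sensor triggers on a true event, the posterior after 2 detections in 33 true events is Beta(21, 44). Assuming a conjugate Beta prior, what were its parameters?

Beta(19, 13)

Beta is conjugate to the binomial likelihood: posterior = Beta(a+s, b+f).
Subtract the data counts: 21−2=19, 44−31=13.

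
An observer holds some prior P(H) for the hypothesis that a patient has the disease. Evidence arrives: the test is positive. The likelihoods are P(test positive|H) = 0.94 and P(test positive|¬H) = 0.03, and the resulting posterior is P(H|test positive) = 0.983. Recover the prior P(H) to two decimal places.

P(H) = 0.65

Bayes' rule in odds form gives O(H|E) = O(H)·[P(E|H)/P(E|¬H)], hence O(H) = O(H|E)/LR.
Posterior odds = 0.983/(1−0.983) = 57.8235. LR = 0.94/0.03 = 31.3333.
Prior odds = 57.8235/31.3333 = 1.8454, so P(H) = 1.8454/(1+1.8454) ≈ 0.65.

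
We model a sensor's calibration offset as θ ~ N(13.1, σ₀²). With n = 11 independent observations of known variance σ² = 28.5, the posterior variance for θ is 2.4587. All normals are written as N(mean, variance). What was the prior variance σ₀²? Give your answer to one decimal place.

σ₀² = 48.2

For the Normal–Normal model with known σ², precisions add: τ_n = τ₀ + n/σ².
So 1/σ₀² = 1/2.4587 − 11/28.5 = 0.406719 − 0.385965 = 0.020754.
Hence σ₀² = 1/0.020754 ≈ 48.2.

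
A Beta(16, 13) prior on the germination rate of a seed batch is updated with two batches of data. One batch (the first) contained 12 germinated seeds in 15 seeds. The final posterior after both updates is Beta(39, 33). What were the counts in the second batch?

Sequential conjugate updates are equivalent to a single update on the pooled data, so total successes = posterior α − prior α and total failures = posterior β − prior β.
Total across both batches: 39−16=23 germinated seeds, 33−13=20 non-germinating seeds.
Subtract the first batch: 23−12=11 germinated seeds and 20−3=17 non-germinating seeds.

11 germinated seeds and 17 non-germinating seeds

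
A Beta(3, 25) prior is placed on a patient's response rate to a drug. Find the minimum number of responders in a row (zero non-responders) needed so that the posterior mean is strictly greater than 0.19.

After k responders and 0 non-responders the posterior is Beta(3+k, 25), with mean (3+k)/(3+25+k).
Set (3+k)/(28+k) > 0.19 and solve: k > (0.19·28 − 3)/(1 − 0.19) = 2.864.
The smallest integer exceeding 2.864 is 3, and checking k=3: (6)/(31) = 0.1935 > 0.19.

k = 3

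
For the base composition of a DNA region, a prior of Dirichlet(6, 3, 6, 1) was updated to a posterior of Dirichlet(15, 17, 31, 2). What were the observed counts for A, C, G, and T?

For a Dirichlet(α) prior with multinomial counts c, the posterior is Dirichlet(α + c) componentwise.
Counts are posterior − prior componentwise: 15−6=9, 17−3=14, 31−6=25, 2−1=1.

counts (9, 14, 25, 1)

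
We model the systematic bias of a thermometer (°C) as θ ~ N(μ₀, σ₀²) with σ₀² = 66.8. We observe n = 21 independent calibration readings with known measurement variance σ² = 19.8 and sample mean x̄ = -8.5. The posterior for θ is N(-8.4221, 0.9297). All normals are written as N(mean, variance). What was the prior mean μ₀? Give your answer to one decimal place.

With known observation variance, the Normal–Normal posterior has precision τ_n = τ₀ + n/σ² and mean μ_n = (τ₀μ₀ + (n/σ²)x̄)/τ_n.
Here τ₀ = 1/66.8 = 0.014970 and τ_data = 21/19.8 = 1.060606, so τ_n = 1.075576.
Rearranging for μ₀: μ₀ = (μ_n·τ_n − τ_data·x̄)/τ₀ = (-8.4221·1.075576 − 1.060606·-8.5) / 0.014970 = -0.043458/0.014970 ≈ -2.9.

μ₀ = -2.9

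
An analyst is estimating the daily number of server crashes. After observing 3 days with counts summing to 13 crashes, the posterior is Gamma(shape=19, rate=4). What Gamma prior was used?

A Gamma(α, β) prior (rate parametrization) on a Poisson rate with n observations summing to S gives posterior Gamma(α+S, β+n).
So α = 19 − 13 = 6 and β = 4 − 3 = 1.

Gamma(shape=6, rate=1)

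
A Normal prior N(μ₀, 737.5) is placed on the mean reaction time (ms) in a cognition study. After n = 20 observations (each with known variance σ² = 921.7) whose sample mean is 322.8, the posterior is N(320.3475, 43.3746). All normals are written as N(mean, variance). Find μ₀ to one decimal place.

μ₀ = 281.1

The posterior mean is a precision-weighted average: μ_n = (τ₀μ₀ + τ_data·x̄)/(τ₀+τ_data), with τ₀=1/σ₀² and τ_data=n/σ².
Here τ₀ = 1/737.5 = 0.001356 and τ_data = 20/921.7 = 0.021699, so τ_n = 0.023055.
Rearranging for μ₀: μ₀ = (μ_n·τ_n − τ_data·x̄)/τ₀ = (320.3475·0.023055 − 0.021699·322.8) / 0.001356 = 0.381174/0.001356 ≈ 281.1.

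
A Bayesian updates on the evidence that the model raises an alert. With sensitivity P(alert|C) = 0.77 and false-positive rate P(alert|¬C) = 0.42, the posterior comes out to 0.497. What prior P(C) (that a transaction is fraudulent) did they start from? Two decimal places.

In odds form, posterior odds = prior odds × likelihood ratio, so prior odds = posterior odds ÷ LR.
Posterior odds = 0.497/(1−0.497) = 0.9881. LR = 0.77/0.42 = 1.8333.
Prior odds = 0.9881/1.8333 = 0.5390, so P(C) = 0.5390/(1+0.5390) ≈ 0.35.

P(C) = 0.35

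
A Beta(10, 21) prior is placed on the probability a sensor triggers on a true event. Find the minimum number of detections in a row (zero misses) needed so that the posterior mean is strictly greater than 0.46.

After k detections and 0 misses the posterior is Beta(10+k, 21), with mean (10+k)/(10+21+k).
Set (10+k)/(31+k) > 0.46 and solve: k > (0.46·31 − 10)/(1 − 0.46) = 7.889.
The smallest integer exceeding 7.889 is 8, and checking k=8: (18)/(39) = 0.4615 > 0.46.

k = 8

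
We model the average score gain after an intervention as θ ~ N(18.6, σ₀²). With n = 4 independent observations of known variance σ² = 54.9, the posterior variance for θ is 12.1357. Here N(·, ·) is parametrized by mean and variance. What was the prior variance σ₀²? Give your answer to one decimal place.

σ₀² = 104.8

Posterior precision equals prior precision plus data precision: 1/σ_n² = 1/σ₀² + n/σ².
So 1/σ₀² = 1/12.1357 − 4/54.9 = 0.082402 − 0.072860 = 0.009542.
Hence σ₀² = 1/0.009542 ≈ 104.8.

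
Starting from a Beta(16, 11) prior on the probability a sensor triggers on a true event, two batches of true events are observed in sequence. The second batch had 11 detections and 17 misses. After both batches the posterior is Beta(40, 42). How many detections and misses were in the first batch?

13 detections and 14 misses

Because Beta–binomial updating is additive in the counts, the combined data contributed (α_post−α_prior, β_post−β_prior) successes and failures.
Total across both batches: 40−16=24 detections, 42−11=31 misses.
Subtract the second batch: 24−11=13 detections and 31−17=14 misses.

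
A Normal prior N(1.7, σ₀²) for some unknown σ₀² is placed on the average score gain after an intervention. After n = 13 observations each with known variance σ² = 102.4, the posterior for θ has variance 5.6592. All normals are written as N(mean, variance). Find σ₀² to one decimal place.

σ₀² = 20.1

Posterior precision equals prior precision plus data precision: 1/σ_n² = 1/σ₀² + n/σ².
So 1/σ₀² = 1/5.6592 − 13/102.4 = 0.176703 − 0.126953 = 0.049750.
Hence σ₀² = 1/0.049750 ≈ 20.1.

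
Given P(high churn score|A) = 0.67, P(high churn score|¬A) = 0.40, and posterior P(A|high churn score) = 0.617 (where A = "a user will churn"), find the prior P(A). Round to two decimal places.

Bayes' rule in odds form gives O(A|E) = O(A)·[P(E|A)/P(E|¬A)], hence O(A) = O(A|E)/LR.
Posterior odds = 0.617/(1−0.617) = 1.6110. LR = 0.67/0.40 = 1.6750.
Prior odds = 1.6110/1.6750 = 0.9618, so P(A) = 0.9618/(1+0.9618) ≈ 0.49.

P(A) = 0.49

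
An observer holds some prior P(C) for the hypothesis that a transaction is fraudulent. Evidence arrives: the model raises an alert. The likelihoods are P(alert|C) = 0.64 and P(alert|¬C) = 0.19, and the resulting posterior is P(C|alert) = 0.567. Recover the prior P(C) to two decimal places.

In odds form, posterior odds = prior odds × likelihood ratio, so prior odds = posterior odds ÷ LR.
Posterior odds = 0.567/(1−0.567) = 1.3095. LR = 0.64/0.19 = 3.3684.
Prior odds = 1.3095/3.3684 = 0.3888, so P(C) = 0.3888/(1+0.3888) ≈ 0.28.

P(C) = 0.28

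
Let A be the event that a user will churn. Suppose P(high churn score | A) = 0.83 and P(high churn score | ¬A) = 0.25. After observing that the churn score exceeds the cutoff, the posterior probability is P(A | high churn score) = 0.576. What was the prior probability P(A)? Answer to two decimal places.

P(A) = 0.29

Bayes' rule in odds form gives O(A|E) = O(A)·[P(E|A)/P(E|¬A)], hence O(A) = O(A|E)/LR.
Posterior odds = 0.576/(1−0.576) = 1.3585. LR = 0.83/0.25 = 3.3200.
Prior odds = 1.3585/3.3200 = 0.4092, so P(A) = 0.4092/(1+0.4092) ≈ 0.29.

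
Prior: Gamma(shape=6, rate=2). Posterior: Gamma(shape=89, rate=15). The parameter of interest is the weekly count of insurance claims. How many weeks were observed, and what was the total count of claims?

n = 13 weeks with total 83 claims

A Gamma(α, β) prior (rate parametrization) on a Poisson rate with n observations summing to S gives posterior Gamma(α+S, β+n).
Matching: Σxᵢ = 89 − 6 = 83 and n = 15 − 2 = 13.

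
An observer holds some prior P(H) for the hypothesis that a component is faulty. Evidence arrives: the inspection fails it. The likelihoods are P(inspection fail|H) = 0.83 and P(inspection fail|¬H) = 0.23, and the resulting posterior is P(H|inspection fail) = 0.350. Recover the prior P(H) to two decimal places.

In odds form, posterior odds = prior odds × likelihood ratio, so prior odds = posterior odds ÷ LR.
Posterior odds = 0.350/(1−0.350) = 0.5385. LR = 0.83/0.23 = 3.6087.
Prior odds = 0.5385/3.6087 = 0.1492, so P(H) = 0.1492/(1+0.1492) ≈ 0.13.

P(H) = 0.13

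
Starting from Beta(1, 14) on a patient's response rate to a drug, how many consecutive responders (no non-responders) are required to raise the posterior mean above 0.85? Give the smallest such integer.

After k responders and 0 non-responders the posterior is Beta(1+k, 14), with mean (1+k)/(1+14+k).
Set (1+k)/(15+k) > 0.85 and solve: k > (0.85·15 − 1)/(1 − 0.85) = 78.333.
The smallest integer exceeding 78.333 is 79, and checking k=79: (80)/(94) = 0.8511 > 0.85.

k = 79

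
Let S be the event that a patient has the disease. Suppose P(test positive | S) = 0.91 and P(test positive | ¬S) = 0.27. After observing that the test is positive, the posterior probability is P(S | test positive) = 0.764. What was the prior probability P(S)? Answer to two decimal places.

Bayes' rule in odds form gives O(S|E) = O(S)·[P(E|S)/P(E|¬S)], hence O(S) = O(S|E)/LR.
Posterior odds = 0.764/(1−0.764) = 3.2373. LR = 0.91/0.27 = 3.3704.
Prior odds = 3.2373/3.3704 = 0.9605, so P(S) = 0.9605/(1+0.9605) ≈ 0.49.

P(S) = 0.49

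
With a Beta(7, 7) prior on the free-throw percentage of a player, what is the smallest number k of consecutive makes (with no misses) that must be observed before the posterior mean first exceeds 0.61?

k = 4

After k makes and 0 misses the posterior is Beta(7+k, 7), with mean (7+k)/(7+7+k).
Set (7+k)/(14+k) > 0.61 and solve: k > (0.61·14 − 7)/(1 − 0.61) = 3.949.
The smallest integer exceeding 3.949 is 4, and checking k=4: (11)/(18) = 0.6111 > 0.61.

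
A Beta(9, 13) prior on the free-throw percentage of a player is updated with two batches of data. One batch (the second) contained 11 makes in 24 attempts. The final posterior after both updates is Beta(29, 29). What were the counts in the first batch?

9 makes and 3 misses

Because Beta–binomial updating is additive in the counts, the combined data contributed (α_post−α_prior, β_post−β_prior) successes and failures.
Total across both batches: 29−9=20 makes, 29−13=16 misses.
Subtract the second batch: 20−11=9 makes and 16−13=3 misses.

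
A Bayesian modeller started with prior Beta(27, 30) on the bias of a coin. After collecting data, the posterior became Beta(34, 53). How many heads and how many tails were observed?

7 heads and 23 tails

Beta is conjugate to the binomial likelihood: posterior = Beta(α+s, β+f).
Match parameters: s=34−27=7, f=53−30=23.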